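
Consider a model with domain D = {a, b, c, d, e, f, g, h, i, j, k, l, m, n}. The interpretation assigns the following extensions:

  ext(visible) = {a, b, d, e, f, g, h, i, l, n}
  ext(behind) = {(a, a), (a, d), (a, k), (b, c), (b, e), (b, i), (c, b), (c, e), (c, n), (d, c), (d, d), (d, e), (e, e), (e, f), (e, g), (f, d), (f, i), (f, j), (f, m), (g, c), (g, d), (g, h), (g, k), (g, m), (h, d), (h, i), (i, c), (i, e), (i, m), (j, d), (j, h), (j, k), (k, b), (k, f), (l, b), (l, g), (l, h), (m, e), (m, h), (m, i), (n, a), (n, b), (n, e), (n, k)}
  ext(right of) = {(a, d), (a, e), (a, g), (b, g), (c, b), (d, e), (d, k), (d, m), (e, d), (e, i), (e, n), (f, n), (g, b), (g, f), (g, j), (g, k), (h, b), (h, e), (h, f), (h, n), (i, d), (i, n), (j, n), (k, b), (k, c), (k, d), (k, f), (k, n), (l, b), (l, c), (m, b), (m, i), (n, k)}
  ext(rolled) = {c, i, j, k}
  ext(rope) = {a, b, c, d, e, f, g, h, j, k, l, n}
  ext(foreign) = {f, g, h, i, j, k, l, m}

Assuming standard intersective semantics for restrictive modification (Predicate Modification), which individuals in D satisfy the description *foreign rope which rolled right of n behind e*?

⟦which rolled⟧ = ⟦rolled⟧ = {c, i, j, k}
⟦right of n⟧ = {x : ⟨x, n⟩ ∈ ⟦right of⟧} = {e, f, h, i, j, k}
⟦behind e⟧ = {x : ⟨x, e⟩ ∈ ⟦behind⟧} = {b, c, d, e, i, m, n}
⟦rope⟧ = {a, b, c, d, e, f, g, h, j, k, l, n}
… ∩ ⟦which rolled⟧ = {a, b, c, d, e, f, g, h, j, k, l, n} ∩ {c, i, j, k} = {c, j, k}
… ∩ ⟦right of n⟧ = {c, j, k} ∩ {e, f, h, i, j, k} = {j, k}
… ∩ ⟦behind e⟧ = {j, k} ∩ {b, c, d, e, i, m, n} = ∅
… ∩ ⟦foreign⟧ = ∅ ∩ {f, g, h, i, j, k, l, m} = ∅
So ⟦foreign rope which rolled right of n behind e⟧ = {}.

{}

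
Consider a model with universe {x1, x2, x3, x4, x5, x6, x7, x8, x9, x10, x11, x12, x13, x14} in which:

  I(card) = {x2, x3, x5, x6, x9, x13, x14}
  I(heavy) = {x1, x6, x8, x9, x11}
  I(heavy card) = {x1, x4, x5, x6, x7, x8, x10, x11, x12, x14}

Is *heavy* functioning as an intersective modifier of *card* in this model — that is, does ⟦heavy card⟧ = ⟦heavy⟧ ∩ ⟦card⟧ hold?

⟦heavy⟧ ∩ ⟦card⟧ = {x1, x6, x8, x9, x11} ∩ {x2, x3, x5, x6, x9, x13, x14} = {x6, x9}
Observed ⟦heavy card⟧ = {x1, x4, x5, x6, x7, x8, x10, x11, x12, x14}.
These differ, so the modifier is not intersective in this model.

no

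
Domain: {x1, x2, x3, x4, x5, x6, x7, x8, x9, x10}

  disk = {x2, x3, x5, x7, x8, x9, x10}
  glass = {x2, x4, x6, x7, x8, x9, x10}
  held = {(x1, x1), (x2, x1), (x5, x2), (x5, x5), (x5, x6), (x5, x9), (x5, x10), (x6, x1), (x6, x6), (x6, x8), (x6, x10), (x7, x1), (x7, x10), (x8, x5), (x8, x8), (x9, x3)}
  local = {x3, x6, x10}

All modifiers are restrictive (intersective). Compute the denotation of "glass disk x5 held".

{x2, x9, x10}

⟦x5 held⟧ = {x : ⟨x5, x⟩ ∈ ⟦held⟧} = {x2, x5, x6, x9, x10}
⟦disk⟧ = {x2, x3, x5, x7, x8, x9, x10}
… ∩ ⟦x5 held⟧ = {x2, x3, x5, x7, x8, x9, x10} ∩ {x2, x5, x6, x9, x10} = {x2, x5, x9, x10}
… ∩ ⟦glass⟧ = {x2, x5, x9, x10} ∩ {x2, x4, x6, x7, x8, x9, x10} = {x2, x9, x10}
So ⟦glass disk x5 held⟧ = {x2, x9, x10}.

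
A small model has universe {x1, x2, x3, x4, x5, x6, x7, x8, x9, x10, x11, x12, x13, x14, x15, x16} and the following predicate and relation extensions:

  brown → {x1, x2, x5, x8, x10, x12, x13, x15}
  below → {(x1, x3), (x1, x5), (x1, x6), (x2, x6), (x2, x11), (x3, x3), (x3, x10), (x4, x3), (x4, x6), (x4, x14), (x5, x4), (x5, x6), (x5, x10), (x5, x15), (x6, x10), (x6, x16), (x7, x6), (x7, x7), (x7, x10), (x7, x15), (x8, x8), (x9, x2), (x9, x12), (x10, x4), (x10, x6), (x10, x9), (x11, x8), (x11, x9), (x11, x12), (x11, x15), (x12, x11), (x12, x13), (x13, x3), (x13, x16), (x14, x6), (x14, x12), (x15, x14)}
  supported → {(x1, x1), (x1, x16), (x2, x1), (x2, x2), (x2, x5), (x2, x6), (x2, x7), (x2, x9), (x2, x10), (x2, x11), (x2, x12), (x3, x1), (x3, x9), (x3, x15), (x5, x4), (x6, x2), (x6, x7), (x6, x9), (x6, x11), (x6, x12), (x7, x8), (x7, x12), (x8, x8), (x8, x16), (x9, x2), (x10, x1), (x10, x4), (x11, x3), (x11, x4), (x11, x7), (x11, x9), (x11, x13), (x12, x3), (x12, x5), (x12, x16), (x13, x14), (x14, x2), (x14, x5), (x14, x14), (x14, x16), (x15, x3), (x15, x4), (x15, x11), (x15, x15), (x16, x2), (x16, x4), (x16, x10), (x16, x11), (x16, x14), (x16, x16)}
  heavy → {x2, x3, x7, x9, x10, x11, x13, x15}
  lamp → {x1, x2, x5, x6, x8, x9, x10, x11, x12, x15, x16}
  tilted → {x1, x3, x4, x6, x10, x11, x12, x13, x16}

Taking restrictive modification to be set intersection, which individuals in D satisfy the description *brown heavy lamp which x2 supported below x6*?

{x2, x10}

⟦which x2 supported⟧ = {x : ⟨x2, x⟩ ∈ ⟦supported⟧} = {x1, x2, x5, x6, x7, x9, x10, x11, x12}
⟦below x6⟧ = {x : ⟨x, x6⟩ ∈ ⟦below⟧} = {x1, x2, x4, x5, x7, x10, x14}
⟦lamp⟧ = {x1, x2, x5, x6, x8, x9, x10, x11, x12, x15, x16}
… ∩ ⟦which x2 supported⟧ = {x1, x2, x5, x6, x8, x9, x10, x11, x12, x15, x16} ∩ {x1, x2, x5, x6, x7, x9, x10, x11, x12} = {x1, x2, x5, x6, x9, x10, x11, x12}
… ∩ ⟦below x6⟧ = {x1, x2, x5, x6, x9, x10, x11, x12} ∩ {x1, x2, x4, x5, x7, x10, x14} = {x1, x2, x5, x10}
… ∩ ⟦brown⟧ = {x1, x2, x5, x10} ∩ {x1, x2, x5, x8, x10, x12, x13, x15} = {x1, x2, x5, x10}
… ∩ ⟦heavy⟧ = {x1, x2, x5, x10} ∩ {x2, x3, x7, x9, x10, x11, x13, x15} = {x2, x10}
So ⟦brown heavy lamp which x2 supported below x6⟧ = {x2, x10}.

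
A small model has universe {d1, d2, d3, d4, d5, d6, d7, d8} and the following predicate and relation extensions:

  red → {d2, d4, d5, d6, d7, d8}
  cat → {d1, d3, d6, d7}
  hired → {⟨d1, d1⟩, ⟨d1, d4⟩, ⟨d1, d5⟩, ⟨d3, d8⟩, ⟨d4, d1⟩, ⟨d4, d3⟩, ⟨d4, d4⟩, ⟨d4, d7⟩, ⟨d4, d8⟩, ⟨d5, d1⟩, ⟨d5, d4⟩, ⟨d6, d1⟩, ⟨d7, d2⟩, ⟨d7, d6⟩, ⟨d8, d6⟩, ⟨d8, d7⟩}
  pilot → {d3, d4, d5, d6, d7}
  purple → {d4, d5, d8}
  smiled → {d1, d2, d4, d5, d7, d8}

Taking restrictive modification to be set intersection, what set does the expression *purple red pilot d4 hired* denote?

{d4}

⟦d4 hired⟧ = {x : ⟨d4, x⟩ ∈ ⟦hired⟧} = {d1, d3, d4, d7, d8}
⟦pilot⟧ = {d3, d4, d5, d6, d7}
… ∩ ⟦d4 hired⟧ = {d3, d4, d5, d6, d7} ∩ {d1, d3, d4, d7, d8} = {d3, d4, d7}
… ∩ ⟦purple⟧ = {d3, d4, d7} ∩ {d4, d5, d8} = {d4}
… ∩ ⟦red⟧ = {d4} ∩ {d2, d4, d5, d6, d7, d8} = {d4}
So ⟦purple red pilot d4 hired⟧ = {d4}.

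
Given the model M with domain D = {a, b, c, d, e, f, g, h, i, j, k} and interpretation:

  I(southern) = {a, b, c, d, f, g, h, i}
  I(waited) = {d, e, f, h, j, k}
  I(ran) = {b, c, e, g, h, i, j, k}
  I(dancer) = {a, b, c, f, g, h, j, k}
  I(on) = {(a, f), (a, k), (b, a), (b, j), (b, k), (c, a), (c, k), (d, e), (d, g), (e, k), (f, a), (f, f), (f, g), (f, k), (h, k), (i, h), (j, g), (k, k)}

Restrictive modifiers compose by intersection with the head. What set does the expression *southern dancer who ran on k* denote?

{b, c, h}

⟦who ran⟧ = ⟦ran⟧ = {b, c, e, g, h, i, j, k}
⟦on k⟧ = {x : ⟨x, k⟩ ∈ ⟦on⟧} = {a, b, c, e, f, h, k}
⟦dancer⟧ = {a, b, c, f, g, h, j, k}
… ∩ ⟦who ran⟧ = {a, b, c, f, g, h, j, k} ∩ {b, c, e, g, h, i, j, k} = {b, c, g, h, j, k}
… ∩ ⟦on k⟧ = {b, c, g, h, j, k} ∩ {a, b, c, e, f, h, k} = {b, c, h, k}
… ∩ ⟦southern⟧ = {b, c, h, k} ∩ {a, b, c, d, f, g, h, i} = {b, c, h}
So ⟦southern dancer who ran on k⟧ = {b, c, h}.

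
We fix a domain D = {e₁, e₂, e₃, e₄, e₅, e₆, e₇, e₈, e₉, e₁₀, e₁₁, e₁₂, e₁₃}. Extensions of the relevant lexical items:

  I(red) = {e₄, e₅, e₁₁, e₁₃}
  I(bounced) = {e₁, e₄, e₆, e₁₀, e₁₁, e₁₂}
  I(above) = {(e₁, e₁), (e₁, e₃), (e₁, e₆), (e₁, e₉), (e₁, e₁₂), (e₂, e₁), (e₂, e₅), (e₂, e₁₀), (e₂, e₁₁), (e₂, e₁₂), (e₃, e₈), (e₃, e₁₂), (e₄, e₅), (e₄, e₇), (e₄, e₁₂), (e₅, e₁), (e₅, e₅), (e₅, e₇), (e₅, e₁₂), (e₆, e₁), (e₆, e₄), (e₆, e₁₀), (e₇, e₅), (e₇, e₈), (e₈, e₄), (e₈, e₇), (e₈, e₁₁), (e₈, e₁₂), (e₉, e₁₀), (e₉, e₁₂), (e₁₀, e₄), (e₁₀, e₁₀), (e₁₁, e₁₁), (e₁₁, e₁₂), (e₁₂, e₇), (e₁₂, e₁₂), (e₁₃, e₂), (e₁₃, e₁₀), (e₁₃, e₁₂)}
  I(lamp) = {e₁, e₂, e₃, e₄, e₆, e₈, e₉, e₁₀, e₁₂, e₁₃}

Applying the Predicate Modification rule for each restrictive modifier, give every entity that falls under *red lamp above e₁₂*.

⟦above e₁₂⟧ = {x : ⟨x, e₁₂⟩ ∈ ⟦above⟧} = {e₁, e₂, e₃, e₄, e₅, e₈, e₉, e₁₁, e₁₂, e₁₃}
⟦lamp⟧ = {e₁, e₂, e₃, e₄, e₆, e₈, e₉, e₁₀, e₁₂, e₁₃}
… ∩ ⟦above e₁₂⟧ = {e₁, e₂, e₃, e₄, e₆, e₈, e₉, e₁₀, e₁₂, e₁₃} ∩ {e₁, e₂, e₃, e₄, e₅, e₈, e₉, e₁₁, e₁₂, e₁₃} = {e₁, e₂, e₃, e₄, e₈, e₉, e₁₂, e₁₃}
… ∩ ⟦red⟧ = {e₁, e₂, e₃, e₄, e₈, e₉, e₁₂, e₁₃} ∩ {e₄, e₅, e₁₁, e₁₃} = {e₄, e₁₃}
So ⟦red lamp above e₁₂⟧ = {e₄, e₁₃}.

{e₄, e₁₃}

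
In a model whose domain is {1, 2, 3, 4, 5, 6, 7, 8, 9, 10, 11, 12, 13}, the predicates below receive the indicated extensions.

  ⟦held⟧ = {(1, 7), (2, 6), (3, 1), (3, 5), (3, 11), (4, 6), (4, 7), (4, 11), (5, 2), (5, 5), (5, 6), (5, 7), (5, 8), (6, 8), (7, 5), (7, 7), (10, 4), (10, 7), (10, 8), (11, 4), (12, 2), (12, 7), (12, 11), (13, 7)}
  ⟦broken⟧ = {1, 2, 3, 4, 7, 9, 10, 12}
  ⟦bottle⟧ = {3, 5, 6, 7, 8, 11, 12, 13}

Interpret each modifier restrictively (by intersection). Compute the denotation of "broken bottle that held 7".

⟦that held 7⟧ = {x : ⟨x, 7⟩ ∈ ⟦held⟧} = {1, 4, 5, 7, 10, 12, 13}
⟦bottle⟧ = {3, 5, 6, 7, 8, 11, 12, 13}
… ∩ ⟦that held 7⟧ = {3, 5, 6, 7, 8, 11, 12, 13} ∩ {1, 4, 5, 7, 10, 12, 13} = {5, 7, 12, 13}
… ∩ ⟦broken⟧ = {5, 7, 12, 13} ∩ {1, 2, 3, 4, 7, 9, 10, 12} = {7, 12}
So ⟦broken bottle that held 7⟧ = {7, 12}.

{7, 12}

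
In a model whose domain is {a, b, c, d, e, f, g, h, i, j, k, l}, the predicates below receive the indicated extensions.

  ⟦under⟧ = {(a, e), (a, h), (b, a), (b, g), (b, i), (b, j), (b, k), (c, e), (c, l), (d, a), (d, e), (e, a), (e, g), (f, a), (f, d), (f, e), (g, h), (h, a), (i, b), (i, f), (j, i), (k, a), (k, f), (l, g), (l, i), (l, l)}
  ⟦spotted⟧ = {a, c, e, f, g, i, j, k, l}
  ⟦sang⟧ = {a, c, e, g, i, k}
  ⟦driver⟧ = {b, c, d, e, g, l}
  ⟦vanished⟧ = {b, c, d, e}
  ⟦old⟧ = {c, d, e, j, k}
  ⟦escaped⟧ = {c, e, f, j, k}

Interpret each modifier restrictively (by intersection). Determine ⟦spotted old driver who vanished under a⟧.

{e}

⟦who vanished⟧ = ⟦vanished⟧ = {b, c, d, e}
⟦under a⟧ = {x : ⟨x, a⟩ ∈ ⟦under⟧} = {b, d, e, f, h, k}
⟦driver⟧ = {b, c, d, e, g, l}
… ∩ ⟦who vanished⟧ = {b, c, d, e, g, l} ∩ {b, c, d, e} = {b, c, d, e}
… ∩ ⟦under a⟧ = {b, c, d, e} ∩ {b, d, e, f, h, k} = {b, d, e}
… ∩ ⟦spotted⟧ = {b, d, e} ∩ {a, c, e, f, g, i, j, k, l} = {e}
… ∩ ⟦old⟧ = {e} ∩ {c, d, e, j, k} = {e}
So ⟦spotted old driver who vanished under a⟧ = {e}.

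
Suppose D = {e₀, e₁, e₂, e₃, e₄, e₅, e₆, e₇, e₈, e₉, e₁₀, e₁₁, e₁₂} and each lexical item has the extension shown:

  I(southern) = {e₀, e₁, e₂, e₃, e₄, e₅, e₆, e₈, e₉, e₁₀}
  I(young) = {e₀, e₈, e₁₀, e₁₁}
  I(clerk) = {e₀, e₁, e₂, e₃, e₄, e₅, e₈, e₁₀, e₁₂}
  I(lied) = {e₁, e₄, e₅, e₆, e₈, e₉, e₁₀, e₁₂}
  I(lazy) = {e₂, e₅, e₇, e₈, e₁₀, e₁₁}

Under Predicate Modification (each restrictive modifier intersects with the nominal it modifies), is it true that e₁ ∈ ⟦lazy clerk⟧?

⟦clerk⟧ = {e₀, e₁, e₂, e₃, e₄, e₅, e₈, e₁₀, e₁₂}
… ∩ ⟦lazy⟧ = {e₀, e₁, e₂, e₃, e₄, e₅, e₈, e₁₀, e₁₂} ∩ {e₂, e₅, e₇, e₈, e₁₀, e₁₁} = {e₂, e₅, e₈, e₁₀}
⟦lazy clerk⟧ = {e₂, e₅, e₈, e₁₀}; e₁ ∉ this set.

no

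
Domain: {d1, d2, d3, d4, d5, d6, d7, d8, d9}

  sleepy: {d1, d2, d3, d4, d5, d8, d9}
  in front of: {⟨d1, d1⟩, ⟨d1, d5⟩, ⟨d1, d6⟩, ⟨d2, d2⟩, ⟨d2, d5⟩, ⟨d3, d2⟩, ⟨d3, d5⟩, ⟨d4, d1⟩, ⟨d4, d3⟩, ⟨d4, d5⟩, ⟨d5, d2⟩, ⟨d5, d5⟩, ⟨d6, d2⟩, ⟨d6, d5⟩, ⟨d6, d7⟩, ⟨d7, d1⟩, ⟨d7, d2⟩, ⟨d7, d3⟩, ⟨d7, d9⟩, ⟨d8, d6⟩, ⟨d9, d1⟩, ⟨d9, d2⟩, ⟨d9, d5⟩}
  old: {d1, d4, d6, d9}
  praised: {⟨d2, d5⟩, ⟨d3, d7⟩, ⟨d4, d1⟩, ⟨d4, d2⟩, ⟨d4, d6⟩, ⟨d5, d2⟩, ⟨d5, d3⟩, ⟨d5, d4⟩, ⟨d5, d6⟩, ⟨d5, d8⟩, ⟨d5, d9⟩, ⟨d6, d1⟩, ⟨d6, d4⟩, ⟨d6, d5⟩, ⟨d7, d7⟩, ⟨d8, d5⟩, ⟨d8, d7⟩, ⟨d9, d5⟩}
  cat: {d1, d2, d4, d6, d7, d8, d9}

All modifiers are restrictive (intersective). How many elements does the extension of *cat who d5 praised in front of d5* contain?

⟦who d5 praised⟧ = {x : ⟨d5, x⟩ ∈ ⟦praised⟧} = {d2, d3, d4, d6, d8, d9}
⟦in front of d5⟧ = {x : ⟨x, d5⟩ ∈ ⟦in front of⟧} = {d1, d2, d3, d4, d5, d6, d9}
⟦cat⟧ = {d1, d2, d4, d6, d7, d8, d9}
… ∩ ⟦who d5 praised⟧ = {d1, d2, d4, d6, d7, d8, d9} ∩ {d2, d3, d4, d6, d8, d9} = {d2, d4, d6, d8, d9}
… ∩ ⟦in front of d5⟧ = {d2, d4, d6, d8, d9} ∩ {d1, d2, d3, d4, d5, d6, d9} = {d2, d4, d6, d9}
⟦cat who d5 praised in front of d5⟧ = {d2, d4, d6, d9}, so the cardinality is 4.

4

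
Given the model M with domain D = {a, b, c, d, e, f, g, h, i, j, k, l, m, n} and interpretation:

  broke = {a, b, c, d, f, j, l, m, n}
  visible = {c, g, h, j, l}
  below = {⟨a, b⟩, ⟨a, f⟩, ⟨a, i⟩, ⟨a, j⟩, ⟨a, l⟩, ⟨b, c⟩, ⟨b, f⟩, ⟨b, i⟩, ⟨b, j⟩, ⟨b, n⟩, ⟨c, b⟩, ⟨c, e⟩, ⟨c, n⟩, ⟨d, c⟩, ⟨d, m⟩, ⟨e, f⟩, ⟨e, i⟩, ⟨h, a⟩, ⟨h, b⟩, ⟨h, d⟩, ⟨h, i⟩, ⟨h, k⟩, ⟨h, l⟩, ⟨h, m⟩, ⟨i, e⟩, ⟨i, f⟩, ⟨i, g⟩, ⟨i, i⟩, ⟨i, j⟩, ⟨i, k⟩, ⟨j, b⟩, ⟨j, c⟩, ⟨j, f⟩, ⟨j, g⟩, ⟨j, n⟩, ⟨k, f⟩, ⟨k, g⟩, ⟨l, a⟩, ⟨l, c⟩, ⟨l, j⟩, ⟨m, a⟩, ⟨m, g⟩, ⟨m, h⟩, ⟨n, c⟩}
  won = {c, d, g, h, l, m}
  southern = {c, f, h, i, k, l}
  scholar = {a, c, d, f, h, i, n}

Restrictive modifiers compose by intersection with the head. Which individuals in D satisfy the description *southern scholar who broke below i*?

{}

⟦who broke⟧ = ⟦broke⟧ = {a, b, c, d, f, j, l, m, n}
⟦below i⟧ = {x : ⟨x, i⟩ ∈ ⟦below⟧} = {a, b, e, h, i}
⟦scholar⟧ = {a, c, d, f, h, i, n}
… ∩ ⟦who broke⟧ = {a, c, d, f, h, i, n} ∩ {a, b, c, d, f, j, l, m, n} = {a, c, d, f, n}
… ∩ ⟦below i⟧ = {a, c, d, f, n} ∩ {a, b, e, h, i} = {a}
… ∩ ⟦southern⟧ = {a} ∩ {c, f, h, i, k, l} = ∅
So ⟦southern scholar who broke below i⟧ = {}.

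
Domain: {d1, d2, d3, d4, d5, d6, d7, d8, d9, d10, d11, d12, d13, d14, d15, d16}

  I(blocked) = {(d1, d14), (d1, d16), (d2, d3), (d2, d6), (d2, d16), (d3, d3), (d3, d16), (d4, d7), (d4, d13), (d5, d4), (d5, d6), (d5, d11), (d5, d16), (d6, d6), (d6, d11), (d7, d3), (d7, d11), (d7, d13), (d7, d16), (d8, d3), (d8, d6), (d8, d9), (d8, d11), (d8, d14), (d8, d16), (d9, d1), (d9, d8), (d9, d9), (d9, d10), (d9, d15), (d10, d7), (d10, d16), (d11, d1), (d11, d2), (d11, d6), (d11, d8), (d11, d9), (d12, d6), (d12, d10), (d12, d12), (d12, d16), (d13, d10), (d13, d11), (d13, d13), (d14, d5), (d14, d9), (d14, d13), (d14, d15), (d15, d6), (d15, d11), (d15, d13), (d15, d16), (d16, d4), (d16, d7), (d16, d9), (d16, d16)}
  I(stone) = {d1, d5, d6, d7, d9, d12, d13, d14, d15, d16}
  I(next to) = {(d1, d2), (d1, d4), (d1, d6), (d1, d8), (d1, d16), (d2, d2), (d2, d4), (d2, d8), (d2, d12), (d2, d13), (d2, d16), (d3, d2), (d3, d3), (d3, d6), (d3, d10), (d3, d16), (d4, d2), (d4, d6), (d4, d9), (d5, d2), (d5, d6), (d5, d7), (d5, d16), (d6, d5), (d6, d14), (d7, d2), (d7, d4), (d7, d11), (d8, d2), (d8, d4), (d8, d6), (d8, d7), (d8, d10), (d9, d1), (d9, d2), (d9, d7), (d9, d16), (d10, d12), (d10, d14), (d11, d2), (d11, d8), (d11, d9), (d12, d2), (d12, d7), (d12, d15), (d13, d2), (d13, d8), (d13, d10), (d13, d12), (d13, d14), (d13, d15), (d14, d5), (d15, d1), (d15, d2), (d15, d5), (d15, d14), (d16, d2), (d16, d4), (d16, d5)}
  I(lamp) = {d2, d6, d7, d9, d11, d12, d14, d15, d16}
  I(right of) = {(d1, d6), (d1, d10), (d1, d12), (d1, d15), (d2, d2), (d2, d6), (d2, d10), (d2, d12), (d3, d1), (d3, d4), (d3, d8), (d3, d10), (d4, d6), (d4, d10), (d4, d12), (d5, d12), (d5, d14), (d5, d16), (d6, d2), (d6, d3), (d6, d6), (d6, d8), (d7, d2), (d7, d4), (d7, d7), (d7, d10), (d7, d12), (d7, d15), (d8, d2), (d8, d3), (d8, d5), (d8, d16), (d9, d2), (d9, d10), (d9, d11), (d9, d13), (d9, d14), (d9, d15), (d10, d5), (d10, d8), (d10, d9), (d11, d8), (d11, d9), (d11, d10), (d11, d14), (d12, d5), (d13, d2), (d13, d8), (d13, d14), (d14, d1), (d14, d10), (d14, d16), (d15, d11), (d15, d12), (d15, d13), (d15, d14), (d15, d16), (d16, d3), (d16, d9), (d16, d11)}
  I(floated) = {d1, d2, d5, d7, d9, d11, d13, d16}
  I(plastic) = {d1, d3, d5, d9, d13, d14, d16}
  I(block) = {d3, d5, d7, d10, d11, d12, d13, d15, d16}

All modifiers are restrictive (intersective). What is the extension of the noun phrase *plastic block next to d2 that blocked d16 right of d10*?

{d3}

⟦next to d2⟧ = {x : ⟨x, d2⟩ ∈ ⟦next to⟧} = {d1, d2, d3, d4, d5, d7, d8, d9, d11, d12, d13, d15, d16}
⟦that blocked d16⟧ = {x : ⟨x, d16⟩ ∈ ⟦blocked⟧} = {d1, d2, d3, d5, d7, d8, d10, d12, d15, d16}
⟦right of d10⟧ = {x : ⟨x, d10⟩ ∈ ⟦right of⟧} = {d1, d2, d3, d4, d7, d9, d11, d14}
⟦block⟧ = {d3, d5, d7, d10, d11, d12, d13, d15, d16}
… ∩ ⟦next to d2⟧ = {d3, d5, d7, d10, d11, d12, d13, d15, d16} ∩ {d1, d2, d3, d4, d5, d7, d8, d9, d11, d12, d13, d15, d16} = {d3, d5, d7, d11, d12, d13, d15, d16}
… ∩ ⟦that blocked d16⟧ = {d3, d5, d7, d11, d12, d13, d15, d16} ∩ {d1, d2, d3, d5, d7, d8, d10, d12, d15, d16} = {d3, d5, d7, d12, d15, d16}
… ∩ ⟦right of d10⟧ = {d3, d5, d7, d12, d15, d16} ∩ {d1, d2, d3, d4, d7, d9, d11, d14} = {d3, d7}
… ∩ ⟦plastic⟧ = {d3, d7} ∩ {d1, d3, d5, d9, d13, d14, d16} = {d3}
So ⟦plastic block next to d2 that blocked d16 right of d10⟧ = {d3}.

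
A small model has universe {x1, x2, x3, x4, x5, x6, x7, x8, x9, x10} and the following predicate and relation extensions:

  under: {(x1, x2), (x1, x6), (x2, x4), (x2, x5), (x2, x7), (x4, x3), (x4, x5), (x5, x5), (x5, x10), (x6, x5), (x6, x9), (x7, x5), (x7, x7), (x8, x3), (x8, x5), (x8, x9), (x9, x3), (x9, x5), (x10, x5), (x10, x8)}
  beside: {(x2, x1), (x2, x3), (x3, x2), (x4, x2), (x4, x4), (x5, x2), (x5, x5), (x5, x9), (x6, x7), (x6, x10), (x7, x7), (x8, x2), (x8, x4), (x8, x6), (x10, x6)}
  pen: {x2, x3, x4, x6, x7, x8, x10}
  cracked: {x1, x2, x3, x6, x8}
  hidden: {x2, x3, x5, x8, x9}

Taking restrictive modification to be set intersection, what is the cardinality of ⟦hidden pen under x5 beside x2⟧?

⟦under x5⟧ = {x : ⟨x, x5⟩ ∈ ⟦under⟧} = {x2, x4, x5, x6, x7, x8, x9, x10}
⟦beside x2⟧ = {x : ⟨x, x2⟩ ∈ ⟦beside⟧} = {x3, x4, x5, x8}
⟦pen⟧ = {x2, x3, x4, x6, x7, x8, x10}
… ∩ ⟦under x5⟧ = {x2, x3, x4, x6, x7, x8, x10} ∩ {x2, x4, x5, x6, x7, x8, x9, x10} = {x2, x4, x6, x7, x8, x10}
… ∩ ⟦beside x2⟧ = {x2, x4, x6, x7, x8, x10} ∩ {x3, x4, x5, x8} = {x4, x8}
… ∩ ⟦hidden⟧ = {x4, x8} ∩ {x2, x3, x5, x8, x9} = {x8}
⟦hidden pen under x5 beside x2⟧ = {x8}, so the cardinality is 1.

1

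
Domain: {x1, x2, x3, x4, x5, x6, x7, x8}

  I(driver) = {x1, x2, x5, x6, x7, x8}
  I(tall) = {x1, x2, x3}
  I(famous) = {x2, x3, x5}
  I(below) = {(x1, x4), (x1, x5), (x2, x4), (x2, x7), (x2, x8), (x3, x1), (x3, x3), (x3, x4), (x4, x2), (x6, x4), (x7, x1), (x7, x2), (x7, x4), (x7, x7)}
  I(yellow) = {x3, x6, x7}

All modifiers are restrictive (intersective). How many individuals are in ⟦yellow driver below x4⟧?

⟦below x4⟧ = {x : ⟨x, x4⟩ ∈ ⟦below⟧} = {x1, x2, x3, x6, x7}
⟦driver⟧ = {x1, x2, x5, x6, x7, x8}
… ∩ ⟦below x4⟧ = {x1, x2, x5, x6, x7, x8} ∩ {x1, x2, x3, x6, x7} = {x1, x2, x6, x7}
… ∩ ⟦yellow⟧ = {x1, x2, x6, x7} ∩ {x3, x6, x7} = {x6, x7}
⟦yellow driver below x4⟧ = {x6, x7}, so the cardinality is 2.

2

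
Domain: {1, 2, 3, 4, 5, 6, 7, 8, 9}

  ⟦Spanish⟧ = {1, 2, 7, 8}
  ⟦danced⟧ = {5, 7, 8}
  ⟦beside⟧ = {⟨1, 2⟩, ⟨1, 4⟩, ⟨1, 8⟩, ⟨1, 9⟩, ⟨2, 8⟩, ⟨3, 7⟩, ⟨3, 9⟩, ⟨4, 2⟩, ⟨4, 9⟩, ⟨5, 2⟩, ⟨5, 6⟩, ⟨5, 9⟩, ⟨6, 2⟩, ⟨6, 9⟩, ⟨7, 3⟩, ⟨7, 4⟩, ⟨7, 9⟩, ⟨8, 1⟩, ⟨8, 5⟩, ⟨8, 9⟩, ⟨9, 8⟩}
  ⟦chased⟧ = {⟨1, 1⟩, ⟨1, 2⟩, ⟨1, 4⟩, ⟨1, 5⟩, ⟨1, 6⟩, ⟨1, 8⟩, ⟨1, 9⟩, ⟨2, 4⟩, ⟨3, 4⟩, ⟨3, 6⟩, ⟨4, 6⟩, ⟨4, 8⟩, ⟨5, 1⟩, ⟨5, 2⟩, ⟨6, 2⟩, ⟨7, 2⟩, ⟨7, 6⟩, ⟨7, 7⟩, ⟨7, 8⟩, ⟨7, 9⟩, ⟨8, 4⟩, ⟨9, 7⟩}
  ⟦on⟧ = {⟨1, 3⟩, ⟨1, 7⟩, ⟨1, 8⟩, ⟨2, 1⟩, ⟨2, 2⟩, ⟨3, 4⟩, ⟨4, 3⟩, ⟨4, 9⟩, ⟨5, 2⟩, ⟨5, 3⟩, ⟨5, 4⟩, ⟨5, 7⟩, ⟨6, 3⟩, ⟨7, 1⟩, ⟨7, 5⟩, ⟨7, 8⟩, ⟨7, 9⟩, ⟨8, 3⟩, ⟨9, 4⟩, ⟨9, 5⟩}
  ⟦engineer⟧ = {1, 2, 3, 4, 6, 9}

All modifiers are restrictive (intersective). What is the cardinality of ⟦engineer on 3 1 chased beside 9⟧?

⟦on 3⟧ = {x : ⟨x, 3⟩ ∈ ⟦on⟧} = {1, 4, 5, 6, 8}
⟦1 chased⟧ = {x : ⟨1, x⟩ ∈ ⟦chased⟧} = {1, 2, 4, 5, 6, 8, 9}
⟦beside 9⟧ = {x : ⟨x, 9⟩ ∈ ⟦beside⟧} = {1, 3, 4, 5, 6, 7, 8}
⟦engineer⟧ = {1, 2, 3, 4, 6, 9}
… ∩ ⟦on 3⟧ = {1, 2, 3, 4, 6, 9} ∩ {1, 4, 5, 6, 8} = {1, 4, 6}
… ∩ ⟦1 chased⟧ = {1, 4, 6} ∩ {1, 2, 4, 5, 6, 8, 9} = {1, 4, 6}
… ∩ ⟦beside 9⟧ = {1, 4, 6} ∩ {1, 3, 4, 5, 6, 7, 8} = {1, 4, 6}
⟦engineer on 3 1 chased beside 9⟧ = {1, 4, 6}, so the cardinality is 3.

3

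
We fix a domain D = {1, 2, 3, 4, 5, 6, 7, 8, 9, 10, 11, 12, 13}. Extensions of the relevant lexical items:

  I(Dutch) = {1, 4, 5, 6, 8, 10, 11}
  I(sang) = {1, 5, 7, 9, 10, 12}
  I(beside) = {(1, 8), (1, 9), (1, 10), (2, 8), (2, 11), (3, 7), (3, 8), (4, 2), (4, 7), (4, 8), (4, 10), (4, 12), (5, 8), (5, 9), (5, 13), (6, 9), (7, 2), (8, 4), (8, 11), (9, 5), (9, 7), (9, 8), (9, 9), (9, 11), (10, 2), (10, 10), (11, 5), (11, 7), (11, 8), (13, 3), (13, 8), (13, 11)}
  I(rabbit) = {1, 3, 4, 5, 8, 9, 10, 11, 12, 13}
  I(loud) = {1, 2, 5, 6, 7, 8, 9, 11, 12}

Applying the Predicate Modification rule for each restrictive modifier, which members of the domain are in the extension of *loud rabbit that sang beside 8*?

{1, 5, 9}

⟦that sang⟧ = ⟦sang⟧ = {1, 5, 7, 9, 10, 12}
⟦beside 8⟧ = {x : ⟨x, 8⟩ ∈ ⟦beside⟧} = {1, 2, 3, 4, 5, 9, 11, 13}
⟦rabbit⟧ = {1, 3, 4, 5, 8, 9, 10, 11, 12, 13}
… ∩ ⟦that sang⟧ = {1, 3, 4, 5, 8, 9, 10, 11, 12, 13} ∩ {1, 5, 7, 9, 10, 12} = {1, 5, 9, 10, 12}
… ∩ ⟦beside 8⟧ = {1, 5, 9, 10, 12} ∩ {1, 2, 3, 4, 5, 9, 11, 13} = {1, 5, 9}
… ∩ ⟦loud⟧ = {1, 5, 9} ∩ {1, 2, 5, 6, 7, 8, 9, 11, 12} = {1, 5, 9}
So ⟦loud rabbit that sang beside 8⟧ = {1, 5, 9}.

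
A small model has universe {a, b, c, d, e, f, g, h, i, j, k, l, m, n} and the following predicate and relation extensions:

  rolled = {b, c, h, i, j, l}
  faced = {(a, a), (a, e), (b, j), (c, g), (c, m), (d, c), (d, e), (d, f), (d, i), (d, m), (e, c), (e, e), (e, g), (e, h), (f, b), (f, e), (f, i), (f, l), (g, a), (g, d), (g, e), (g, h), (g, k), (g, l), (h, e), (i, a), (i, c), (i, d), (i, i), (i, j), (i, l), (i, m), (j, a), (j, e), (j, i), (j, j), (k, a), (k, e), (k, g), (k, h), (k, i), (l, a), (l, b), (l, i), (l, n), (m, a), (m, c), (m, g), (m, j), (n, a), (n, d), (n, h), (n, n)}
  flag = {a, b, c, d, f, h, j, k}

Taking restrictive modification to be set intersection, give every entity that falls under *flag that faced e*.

⟦that faced e⟧ = {x : ⟨x, e⟩ ∈ ⟦faced⟧} = {a, d, e, f, g, h, j, k}
⟦flag⟧ = {a, b, c, d, f, h, j, k}
… ∩ ⟦that faced e⟧ = {a, b, c, d, f, h, j, k} ∩ {a, d, e, f, g, h, j, k} = {a, d, f, h, j, k}
So ⟦flag that faced e⟧ = {a, d, f, h, j, k}.

{a, d, f, h, j, k}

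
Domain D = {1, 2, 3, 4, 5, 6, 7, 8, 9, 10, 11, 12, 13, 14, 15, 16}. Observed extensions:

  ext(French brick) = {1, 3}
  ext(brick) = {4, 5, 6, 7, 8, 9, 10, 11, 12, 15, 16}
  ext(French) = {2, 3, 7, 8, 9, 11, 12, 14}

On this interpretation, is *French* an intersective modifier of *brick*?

no

⟦French⟧ ∩ ⟦brick⟧ = {2, 3, 7, 8, 9, 11, 12, 14} ∩ {4, 5, 6, 7, 8, 9, 10, 11, 12, 15, 16} = {7, 8, 9, 11, 12}
Observed ⟦French brick⟧ = {1, 3}.
These differ, so the modifier is not intersective in this model.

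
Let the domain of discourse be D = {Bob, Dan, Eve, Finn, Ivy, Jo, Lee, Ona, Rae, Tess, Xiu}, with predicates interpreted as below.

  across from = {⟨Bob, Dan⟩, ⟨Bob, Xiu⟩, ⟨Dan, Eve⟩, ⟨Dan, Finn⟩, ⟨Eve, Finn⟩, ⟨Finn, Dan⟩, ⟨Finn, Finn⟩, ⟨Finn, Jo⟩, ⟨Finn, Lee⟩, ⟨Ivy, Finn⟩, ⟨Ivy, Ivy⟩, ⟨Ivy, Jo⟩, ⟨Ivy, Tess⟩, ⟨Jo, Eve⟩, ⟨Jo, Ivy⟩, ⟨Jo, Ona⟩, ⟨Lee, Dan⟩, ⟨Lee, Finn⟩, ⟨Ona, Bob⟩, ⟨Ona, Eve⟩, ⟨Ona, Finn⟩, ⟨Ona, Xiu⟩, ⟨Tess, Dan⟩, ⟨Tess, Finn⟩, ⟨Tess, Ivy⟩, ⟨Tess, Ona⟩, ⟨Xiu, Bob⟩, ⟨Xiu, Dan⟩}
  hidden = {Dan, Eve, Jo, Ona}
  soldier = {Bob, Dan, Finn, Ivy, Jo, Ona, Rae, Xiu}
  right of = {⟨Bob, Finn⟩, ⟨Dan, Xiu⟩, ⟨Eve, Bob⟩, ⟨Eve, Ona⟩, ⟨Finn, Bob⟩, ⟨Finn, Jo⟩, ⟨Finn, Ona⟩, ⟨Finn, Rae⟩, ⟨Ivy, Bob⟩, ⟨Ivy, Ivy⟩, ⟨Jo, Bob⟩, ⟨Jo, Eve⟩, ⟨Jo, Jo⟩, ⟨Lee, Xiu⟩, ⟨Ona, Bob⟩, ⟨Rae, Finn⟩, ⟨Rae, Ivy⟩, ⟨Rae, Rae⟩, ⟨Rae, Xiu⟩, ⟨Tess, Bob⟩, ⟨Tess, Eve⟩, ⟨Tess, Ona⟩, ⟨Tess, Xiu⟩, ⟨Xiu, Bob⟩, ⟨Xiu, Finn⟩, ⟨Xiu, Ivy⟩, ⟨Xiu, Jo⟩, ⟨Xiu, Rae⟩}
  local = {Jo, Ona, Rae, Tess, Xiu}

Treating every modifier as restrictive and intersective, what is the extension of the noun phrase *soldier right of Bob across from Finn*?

{Finn, Ivy, Ona}

⟦right of Bob⟧ = {x : ⟨x, Bob⟩ ∈ ⟦right of⟧} = {Eve, Finn, Ivy, Jo, Ona, Tess, Xiu}
⟦across from Finn⟧ = {x : ⟨x, Finn⟩ ∈ ⟦across from⟧} = {Dan, Eve, Finn, Ivy, Lee, Ona, Tess}
⟦soldier⟧ = {Bob, Dan, Finn, Ivy, Jo, Ona, Rae, Xiu}
… ∩ ⟦right of Bob⟧ = {Bob, Dan, Finn, Ivy, Jo, Ona, Rae, Xiu} ∩ {Eve, Finn, Ivy, Jo, Ona, Tess, Xiu} = {Finn, Ivy, Jo, Ona, Xiu}
… ∩ ⟦across from Finn⟧ = {Finn, Ivy, Jo, Ona, Xiu} ∩ {Dan, Eve, Finn, Ivy, Lee, Ona, Tess} = {Finn, Ivy, Ona}
So ⟦soldier right of Bob across from Finn⟧ = {Finn, Ivy, Ona}.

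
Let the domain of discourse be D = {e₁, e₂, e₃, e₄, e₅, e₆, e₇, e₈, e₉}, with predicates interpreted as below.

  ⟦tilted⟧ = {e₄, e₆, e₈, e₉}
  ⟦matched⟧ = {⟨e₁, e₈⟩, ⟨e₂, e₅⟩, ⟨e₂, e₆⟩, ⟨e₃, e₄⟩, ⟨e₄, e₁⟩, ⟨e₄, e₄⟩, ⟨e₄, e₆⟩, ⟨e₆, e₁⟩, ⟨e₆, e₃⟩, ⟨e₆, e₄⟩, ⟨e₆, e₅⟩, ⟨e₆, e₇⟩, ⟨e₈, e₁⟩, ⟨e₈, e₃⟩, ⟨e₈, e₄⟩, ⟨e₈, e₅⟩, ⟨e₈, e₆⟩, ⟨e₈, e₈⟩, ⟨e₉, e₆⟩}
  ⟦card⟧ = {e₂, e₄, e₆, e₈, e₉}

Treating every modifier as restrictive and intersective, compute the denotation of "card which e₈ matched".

{e₄, e₆, e₈}

⟦which e₈ matched⟧ = {x : ⟨e₈, x⟩ ∈ ⟦matched⟧} = {e₁, e₃, e₄, e₅, e₆, e₈}
⟦card⟧ = {e₂, e₄, e₆, e₈, e₉}
… ∩ ⟦which e₈ matched⟧ = {e₂, e₄, e₆, e₈, e₉} ∩ {e₁, e₃, e₄, e₅, e₆, e₈} = {e₄, e₆, e₈}
So ⟦card which e₈ matched⟧ = {e₄, e₆, e₈}.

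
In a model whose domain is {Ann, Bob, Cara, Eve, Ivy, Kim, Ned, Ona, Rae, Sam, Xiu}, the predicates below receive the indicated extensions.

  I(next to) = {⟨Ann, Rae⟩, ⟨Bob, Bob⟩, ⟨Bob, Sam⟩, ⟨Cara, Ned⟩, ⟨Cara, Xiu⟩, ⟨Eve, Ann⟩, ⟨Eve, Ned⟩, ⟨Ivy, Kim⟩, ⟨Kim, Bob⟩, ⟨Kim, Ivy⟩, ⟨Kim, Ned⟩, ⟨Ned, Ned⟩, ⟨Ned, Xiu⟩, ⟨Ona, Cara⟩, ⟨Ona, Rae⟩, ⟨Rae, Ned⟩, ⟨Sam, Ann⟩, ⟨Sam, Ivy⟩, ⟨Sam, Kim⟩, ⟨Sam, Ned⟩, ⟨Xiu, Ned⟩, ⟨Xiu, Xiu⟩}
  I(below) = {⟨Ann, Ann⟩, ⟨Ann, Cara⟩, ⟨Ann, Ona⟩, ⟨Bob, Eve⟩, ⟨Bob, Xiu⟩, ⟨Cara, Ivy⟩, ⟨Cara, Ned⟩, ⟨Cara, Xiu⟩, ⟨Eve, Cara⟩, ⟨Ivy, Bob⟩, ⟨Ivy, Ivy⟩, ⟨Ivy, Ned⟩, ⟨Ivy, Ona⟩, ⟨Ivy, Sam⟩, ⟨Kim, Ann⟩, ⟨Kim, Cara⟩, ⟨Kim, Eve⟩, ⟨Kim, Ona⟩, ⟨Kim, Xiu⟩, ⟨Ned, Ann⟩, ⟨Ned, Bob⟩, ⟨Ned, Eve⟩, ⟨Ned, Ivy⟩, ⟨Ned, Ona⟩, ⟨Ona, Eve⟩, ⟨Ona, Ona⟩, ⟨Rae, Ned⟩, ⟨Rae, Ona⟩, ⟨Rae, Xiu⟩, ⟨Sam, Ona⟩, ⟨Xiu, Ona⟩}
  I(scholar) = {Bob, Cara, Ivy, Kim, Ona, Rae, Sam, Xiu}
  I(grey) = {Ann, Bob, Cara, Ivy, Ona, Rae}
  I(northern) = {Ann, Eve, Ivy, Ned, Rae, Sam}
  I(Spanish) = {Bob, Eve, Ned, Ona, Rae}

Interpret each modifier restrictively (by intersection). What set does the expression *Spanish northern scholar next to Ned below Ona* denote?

⟦next to Ned⟧ = {x : ⟨x, Ned⟩ ∈ ⟦next to⟧} = {Cara, Eve, Kim, Ned, Rae, Sam, Xiu}
⟦below Ona⟧ = {x : ⟨x, Ona⟩ ∈ ⟦below⟧} = {Ann, Ivy, Kim, Ned, Ona, Rae, Sam, Xiu}
⟦scholar⟧ = {Bob, Cara, Ivy, Kim, Ona, Rae, Sam, Xiu}
… ∩ ⟦next to Ned⟧ = {Bob, Cara, Ivy, Kim, Ona, Rae, Sam, Xiu} ∩ {Cara, Eve, Kim, Ned, Rae, Sam, Xiu} = {Cara, Kim, Rae, Sam, Xiu}
… ∩ ⟦below Ona⟧ = {Cara, Kim, Rae, Sam, Xiu} ∩ {Ann, Ivy, Kim, Ned, Ona, Rae, Sam, Xiu} = {Kim, Rae, Sam, Xiu}
… ∩ ⟦Spanish⟧ = {Kim, Rae, Sam, Xiu} ∩ {Bob, Eve, Ned, Ona, Rae} = {Rae}
… ∩ ⟦northern⟧ = {Rae} ∩ {Ann, Eve, Ivy, Ned, Rae, Sam} = {Rae}
So ⟦Spanish northern scholar next to Ned below Ona⟧ = {Rae}.

{Rae}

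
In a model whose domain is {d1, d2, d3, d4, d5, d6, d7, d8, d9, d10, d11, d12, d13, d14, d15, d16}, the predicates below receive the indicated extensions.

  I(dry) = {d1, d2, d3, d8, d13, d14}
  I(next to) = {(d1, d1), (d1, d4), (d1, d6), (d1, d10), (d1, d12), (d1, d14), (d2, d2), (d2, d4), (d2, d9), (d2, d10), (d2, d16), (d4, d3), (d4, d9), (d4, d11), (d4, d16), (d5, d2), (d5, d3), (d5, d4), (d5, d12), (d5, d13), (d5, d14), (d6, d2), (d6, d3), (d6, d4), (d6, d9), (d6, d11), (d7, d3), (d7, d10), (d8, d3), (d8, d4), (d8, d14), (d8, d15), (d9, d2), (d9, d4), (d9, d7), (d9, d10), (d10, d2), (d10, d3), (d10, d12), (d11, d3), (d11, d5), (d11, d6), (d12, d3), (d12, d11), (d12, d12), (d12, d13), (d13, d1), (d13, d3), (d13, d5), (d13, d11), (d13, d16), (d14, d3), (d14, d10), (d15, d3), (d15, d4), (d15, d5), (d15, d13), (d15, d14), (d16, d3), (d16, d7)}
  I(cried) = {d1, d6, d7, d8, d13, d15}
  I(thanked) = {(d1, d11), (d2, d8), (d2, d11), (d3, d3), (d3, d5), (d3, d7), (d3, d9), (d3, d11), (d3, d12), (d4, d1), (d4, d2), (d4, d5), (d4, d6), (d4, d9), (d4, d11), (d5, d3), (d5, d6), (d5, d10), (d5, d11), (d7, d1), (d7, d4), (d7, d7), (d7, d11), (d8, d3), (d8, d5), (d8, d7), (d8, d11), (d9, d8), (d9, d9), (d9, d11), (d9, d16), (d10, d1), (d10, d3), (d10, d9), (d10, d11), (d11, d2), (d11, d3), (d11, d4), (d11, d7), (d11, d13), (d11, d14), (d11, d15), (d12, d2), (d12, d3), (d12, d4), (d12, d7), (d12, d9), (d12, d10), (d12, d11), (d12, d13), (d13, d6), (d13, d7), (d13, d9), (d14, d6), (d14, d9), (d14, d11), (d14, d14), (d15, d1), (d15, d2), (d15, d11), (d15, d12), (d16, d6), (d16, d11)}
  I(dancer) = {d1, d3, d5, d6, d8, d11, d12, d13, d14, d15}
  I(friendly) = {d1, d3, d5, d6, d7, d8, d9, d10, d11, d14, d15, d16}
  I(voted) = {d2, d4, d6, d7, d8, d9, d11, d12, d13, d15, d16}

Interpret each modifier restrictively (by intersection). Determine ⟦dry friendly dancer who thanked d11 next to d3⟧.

{d8, d14}

⟦who thanked d11⟧ = {x : ⟨x, d11⟩ ∈ ⟦thanked⟧} = {d1, d2, d3, d4, d5, d7, d8, d9, d10, d12, d14, d15, d16}
⟦next to d3⟧ = {x : ⟨x, d3⟩ ∈ ⟦next to⟧} = {d4, d5, d6, d7, d8, d10, d11, d12, d13, d14, d15, d16}
⟦dancer⟧ = {d1, d3, d5, d6, d8, d11, d12, d13, d14, d15}
… ∩ ⟦who thanked d11⟧ = {d1, d3, d5, d6, d8, d11, d12, d13, d14, d15} ∩ {d1, d2, d3, d4, d5, d7, d8, d9, d10, d12, d14, d15, d16} = {d1, d3, d5, d8, d12, d14, d15}
… ∩ ⟦next to d3⟧ = {d1, d3, d5, d8, d12, d14, d15} ∩ {d4, d5, d6, d7, d8, d10, d11, d12, d13, d14, d15, d16} = {d5, d8, d12, d14, d15}
… ∩ ⟦dry⟧ = {d5, d8, d12, d14, d15} ∩ {d1, d2, d3, d8, d13, d14} = {d8, d14}
… ∩ ⟦friendly⟧ = {d8, d14} ∩ {d1, d3, d5, d6, d7, d8, d9, d10, d11, d14, d15, d16} = {d8, d14}
So ⟦dry friendly dancer who thanked d11 next to d3⟧ = {d8, d14}.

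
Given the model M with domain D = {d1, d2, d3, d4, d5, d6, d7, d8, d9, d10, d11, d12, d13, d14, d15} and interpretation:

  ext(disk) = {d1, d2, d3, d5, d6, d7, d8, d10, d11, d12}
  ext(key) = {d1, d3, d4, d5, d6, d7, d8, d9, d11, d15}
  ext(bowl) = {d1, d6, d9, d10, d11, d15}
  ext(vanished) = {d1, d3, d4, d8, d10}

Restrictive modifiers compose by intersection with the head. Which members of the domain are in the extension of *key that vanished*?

⟦that vanished⟧ = ⟦vanished⟧ = {d1, d3, d4, d8, d10}
⟦key⟧ = {d1, d3, d4, d5, d6, d7, d8, d9, d11, d15}
… ∩ ⟦that vanished⟧ = {d1, d3, d4, d5, d6, d7, d8, d9, d11, d15} ∩ {d1, d3, d4, d8, d10} = {d1, d3, d4, d8}
So ⟦key that vanished⟧ = {d1, d3, d4, d8}.

{d1, d3, d4, d8}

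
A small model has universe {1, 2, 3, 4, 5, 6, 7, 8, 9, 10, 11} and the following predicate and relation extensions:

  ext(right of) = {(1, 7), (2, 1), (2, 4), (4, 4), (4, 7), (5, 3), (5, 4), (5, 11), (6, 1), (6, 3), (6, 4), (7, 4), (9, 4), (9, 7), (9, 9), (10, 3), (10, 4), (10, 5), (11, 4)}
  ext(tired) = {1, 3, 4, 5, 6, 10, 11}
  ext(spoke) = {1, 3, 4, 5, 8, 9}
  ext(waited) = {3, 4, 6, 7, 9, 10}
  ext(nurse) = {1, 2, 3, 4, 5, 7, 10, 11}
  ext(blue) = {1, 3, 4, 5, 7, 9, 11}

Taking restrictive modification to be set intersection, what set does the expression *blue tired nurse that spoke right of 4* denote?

{4, 5}

⟦that spoke⟧ = ⟦spoke⟧ = {1, 3, 4, 5, 8, 9}
⟦right of 4⟧ = {x : ⟨x, 4⟩ ∈ ⟦right of⟧} = {2, 4, 5, 6, 7, 9, 10, 11}
⟦nurse⟧ = {1, 2, 3, 4, 5, 7, 10, 11}
… ∩ ⟦that spoke⟧ = {1, 2, 3, 4, 5, 7, 10, 11} ∩ {1, 3, 4, 5, 8, 9} = {1, 3, 4, 5}
… ∩ ⟦right of 4⟧ = {1, 3, 4, 5} ∩ {2, 4, 5, 6, 7, 9, 10, 11} = {4, 5}
… ∩ ⟦blue⟧ = {4, 5} ∩ {1, 3, 4, 5, 7, 9, 11} = {4, 5}
… ∩ ⟦tired⟧ = {4, 5} ∩ {1, 3, 4, 5, 6, 10, 11} = {4, 5}
So ⟦blue tired nurse that spoke right of 4⟧ = {4, 5}.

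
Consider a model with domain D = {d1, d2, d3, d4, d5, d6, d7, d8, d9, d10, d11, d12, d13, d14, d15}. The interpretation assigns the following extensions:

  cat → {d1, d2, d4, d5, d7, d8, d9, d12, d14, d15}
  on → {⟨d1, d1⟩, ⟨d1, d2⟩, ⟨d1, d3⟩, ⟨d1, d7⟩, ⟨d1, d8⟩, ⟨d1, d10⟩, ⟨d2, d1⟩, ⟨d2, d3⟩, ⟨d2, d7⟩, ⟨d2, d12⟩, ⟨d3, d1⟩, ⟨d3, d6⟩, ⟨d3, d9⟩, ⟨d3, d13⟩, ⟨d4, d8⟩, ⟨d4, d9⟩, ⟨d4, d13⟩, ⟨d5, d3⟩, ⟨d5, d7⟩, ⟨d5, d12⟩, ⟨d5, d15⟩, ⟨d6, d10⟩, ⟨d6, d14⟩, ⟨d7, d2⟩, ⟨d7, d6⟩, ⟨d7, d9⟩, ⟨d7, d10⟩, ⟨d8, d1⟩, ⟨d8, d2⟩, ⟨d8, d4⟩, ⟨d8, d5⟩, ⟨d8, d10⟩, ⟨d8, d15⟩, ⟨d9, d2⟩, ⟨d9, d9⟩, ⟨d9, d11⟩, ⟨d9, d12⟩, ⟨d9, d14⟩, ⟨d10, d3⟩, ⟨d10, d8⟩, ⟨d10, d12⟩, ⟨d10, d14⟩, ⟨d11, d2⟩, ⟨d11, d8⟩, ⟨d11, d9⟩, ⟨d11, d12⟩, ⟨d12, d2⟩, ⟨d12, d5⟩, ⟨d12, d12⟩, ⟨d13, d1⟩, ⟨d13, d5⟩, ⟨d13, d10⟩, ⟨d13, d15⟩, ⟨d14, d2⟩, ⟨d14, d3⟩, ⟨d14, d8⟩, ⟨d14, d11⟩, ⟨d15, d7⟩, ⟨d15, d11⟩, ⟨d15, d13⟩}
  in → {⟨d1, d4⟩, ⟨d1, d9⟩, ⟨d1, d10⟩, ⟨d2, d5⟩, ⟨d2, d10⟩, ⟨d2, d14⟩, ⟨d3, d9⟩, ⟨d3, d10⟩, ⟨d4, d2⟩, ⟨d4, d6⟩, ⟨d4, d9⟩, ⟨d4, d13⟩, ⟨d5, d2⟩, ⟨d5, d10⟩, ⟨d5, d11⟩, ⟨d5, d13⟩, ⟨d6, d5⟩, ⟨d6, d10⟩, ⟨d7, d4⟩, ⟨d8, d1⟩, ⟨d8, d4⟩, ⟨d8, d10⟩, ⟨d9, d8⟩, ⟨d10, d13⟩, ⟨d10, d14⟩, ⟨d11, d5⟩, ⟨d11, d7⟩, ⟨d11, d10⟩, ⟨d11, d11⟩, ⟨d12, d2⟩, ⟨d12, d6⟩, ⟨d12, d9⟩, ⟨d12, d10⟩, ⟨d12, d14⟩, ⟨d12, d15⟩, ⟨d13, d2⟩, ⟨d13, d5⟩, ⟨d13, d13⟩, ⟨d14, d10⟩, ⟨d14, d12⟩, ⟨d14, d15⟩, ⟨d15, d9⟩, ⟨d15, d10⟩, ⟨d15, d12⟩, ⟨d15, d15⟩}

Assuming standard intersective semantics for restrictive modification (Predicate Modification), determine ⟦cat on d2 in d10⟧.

⟦on d2⟧ = {x : ⟨x, d2⟩ ∈ ⟦on⟧} = {d1, d7, d8, d9, d11, d12, d14}
⟦in d10⟧ = {x : ⟨x, d10⟩ ∈ ⟦in⟧} = {d1, d2, d3, d5, d6, d8, d11, d12, d14, d15}
⟦cat⟧ = {d1, d2, d4, d5, d7, d8, d9, d12, d14, d15}
… ∩ ⟦on d2⟧ = {d1, d2, d4, d5, d7, d8, d9, d12, d14, d15} ∩ {d1, d7, d8, d9, d11, d12, d14} = {d1, d7, d8, d9, d12, d14}
… ∩ ⟦in d10⟧ = {d1, d7, d8, d9, d12, d14} ∩ {d1, d2, d3, d5, d6, d8, d11, d12, d14, d15} = {d1, d8, d12, d14}
So ⟦cat on d2 in d10⟧ = {d1, d8, d12, d14}.

{d1, d8, d12, d14}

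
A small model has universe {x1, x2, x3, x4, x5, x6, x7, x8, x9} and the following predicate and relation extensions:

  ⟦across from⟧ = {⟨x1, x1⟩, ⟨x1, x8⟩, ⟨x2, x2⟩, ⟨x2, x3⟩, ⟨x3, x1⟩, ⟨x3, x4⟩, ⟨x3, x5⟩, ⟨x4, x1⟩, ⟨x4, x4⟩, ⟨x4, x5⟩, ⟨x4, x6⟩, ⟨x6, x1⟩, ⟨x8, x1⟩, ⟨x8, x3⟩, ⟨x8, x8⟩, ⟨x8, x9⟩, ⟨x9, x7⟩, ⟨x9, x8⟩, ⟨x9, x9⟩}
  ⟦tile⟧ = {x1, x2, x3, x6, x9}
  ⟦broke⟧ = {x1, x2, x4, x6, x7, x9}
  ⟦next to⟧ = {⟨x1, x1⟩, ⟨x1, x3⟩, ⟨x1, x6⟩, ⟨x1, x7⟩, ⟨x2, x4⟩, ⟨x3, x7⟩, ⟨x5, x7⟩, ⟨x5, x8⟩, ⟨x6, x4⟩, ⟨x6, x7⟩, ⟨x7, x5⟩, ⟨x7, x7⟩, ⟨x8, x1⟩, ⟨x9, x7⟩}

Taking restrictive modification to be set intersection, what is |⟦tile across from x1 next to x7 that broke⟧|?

2

⟦across from x1⟧ = {x : ⟨x, x1⟩ ∈ ⟦across from⟧} = {x1, x3, x4, x6, x8}
⟦next to x7⟧ = {x : ⟨x, x7⟩ ∈ ⟦next to⟧} = {x1, x3, x5, x6, x7, x9}
⟦that broke⟧ = ⟦broke⟧ = {x1, x2, x4, x6, x7, x9}
⟦tile⟧ = {x1, x2, x3, x6, x9}
… ∩ ⟦across from x1⟧ = {x1, x2, x3, x6, x9} ∩ {x1, x3, x4, x6, x8} = {x1, x3, x6}
… ∩ ⟦next to x7⟧ = {x1, x3, x6} ∩ {x1, x3, x5, x6, x7, x9} = {x1, x3, x6}
… ∩ ⟦that broke⟧ = {x1, x3, x6} ∩ {x1, x2, x4, x6, x7, x9} = {x1, x6}
⟦tile across from x1 next to x7 that broke⟧ = {x1, x6}, so the cardinality is 2.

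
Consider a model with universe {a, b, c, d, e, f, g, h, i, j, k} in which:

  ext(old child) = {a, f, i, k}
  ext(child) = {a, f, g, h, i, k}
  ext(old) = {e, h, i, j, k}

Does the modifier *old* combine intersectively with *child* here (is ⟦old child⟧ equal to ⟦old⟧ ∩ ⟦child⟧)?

⟦old⟧ ∩ ⟦child⟧ = {e, h, i, j, k} ∩ {a, f, g, h, i, k} = {h, i, k}
Observed ⟦old child⟧ = {a, f, i, k}.
These differ, so the modifier is not intersective in this model.

no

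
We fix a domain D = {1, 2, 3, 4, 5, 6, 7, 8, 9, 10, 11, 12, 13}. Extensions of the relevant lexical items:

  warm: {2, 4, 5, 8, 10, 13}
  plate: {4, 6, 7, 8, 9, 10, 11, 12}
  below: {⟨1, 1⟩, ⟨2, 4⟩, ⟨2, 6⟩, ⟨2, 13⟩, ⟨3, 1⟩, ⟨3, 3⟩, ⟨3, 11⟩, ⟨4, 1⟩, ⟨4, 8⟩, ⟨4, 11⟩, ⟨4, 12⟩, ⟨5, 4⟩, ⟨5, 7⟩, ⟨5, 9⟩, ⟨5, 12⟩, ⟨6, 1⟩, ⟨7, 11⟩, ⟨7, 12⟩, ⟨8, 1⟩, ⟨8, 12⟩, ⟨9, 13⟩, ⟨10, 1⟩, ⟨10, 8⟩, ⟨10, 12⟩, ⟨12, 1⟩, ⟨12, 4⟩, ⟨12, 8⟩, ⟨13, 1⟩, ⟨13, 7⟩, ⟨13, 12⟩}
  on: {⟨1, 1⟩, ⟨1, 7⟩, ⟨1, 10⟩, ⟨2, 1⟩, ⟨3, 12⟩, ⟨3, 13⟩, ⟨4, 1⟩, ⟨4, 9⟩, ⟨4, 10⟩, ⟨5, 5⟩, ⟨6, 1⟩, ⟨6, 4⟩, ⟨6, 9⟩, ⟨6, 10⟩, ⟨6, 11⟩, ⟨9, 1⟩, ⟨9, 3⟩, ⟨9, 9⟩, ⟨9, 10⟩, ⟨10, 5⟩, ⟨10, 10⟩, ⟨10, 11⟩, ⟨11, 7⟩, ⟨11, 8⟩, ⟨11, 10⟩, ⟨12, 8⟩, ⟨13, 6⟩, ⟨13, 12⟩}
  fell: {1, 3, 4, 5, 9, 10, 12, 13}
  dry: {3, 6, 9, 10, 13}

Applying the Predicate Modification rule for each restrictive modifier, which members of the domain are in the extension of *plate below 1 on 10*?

{4, 6, 10}

⟦below 1⟧ = {x : ⟨x, 1⟩ ∈ ⟦below⟧} = {1, 3, 4, 6, 8, 10, 12, 13}
⟦on 10⟧ = {x : ⟨x, 10⟩ ∈ ⟦on⟧} = {1, 4, 6, 9, 10, 11}
⟦plate⟧ = {4, 6, 7, 8, 9, 10, 11, 12}
… ∩ ⟦below 1⟧ = {4, 6, 7, 8, 9, 10, 11, 12} ∩ {1, 3, 4, 6, 8, 10, 12, 13} = {4, 6, 8, 10, 12}
… ∩ ⟦on 10⟧ = {4, 6, 8, 10, 12} ∩ {1, 4, 6, 9, 10, 11} = {4, 6, 10}
So ⟦plate below 1 on 10⟧ = {4, 6, 10}.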